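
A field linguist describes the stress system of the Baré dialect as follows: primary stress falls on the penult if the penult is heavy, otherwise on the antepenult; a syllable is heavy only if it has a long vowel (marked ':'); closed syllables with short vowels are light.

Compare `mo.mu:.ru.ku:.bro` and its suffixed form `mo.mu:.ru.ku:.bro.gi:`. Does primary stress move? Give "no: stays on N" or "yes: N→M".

no: stays on 4

Base `mo.mu:.ru.ku:.bro` (5 syllables):
  Weights: 3 ru L, 4 ku: H, 5 bro L.
  The penult (syllable 4, ku:) is heavy, so it takes stress.
  → primary stress on syllable 4.
Suffixed `mo.mu:.ru.ku:.bro.gi:` (6 syllables):
  Weights: 4 ku: H, 5 bro L, 6 gi: H.
  The penult (syllable 5, bro) is light, so stress falls on the antepenult (syllable 4, ku:).
  → primary stress on syllable 4.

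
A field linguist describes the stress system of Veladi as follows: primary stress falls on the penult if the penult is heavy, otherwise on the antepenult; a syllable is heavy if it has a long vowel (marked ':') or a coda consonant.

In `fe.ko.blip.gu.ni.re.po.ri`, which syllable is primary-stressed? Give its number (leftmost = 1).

6

Weights: 6 re L, 7 po L, 8 ri L.
The penult (syllable 7, po) is light, so stress falls on the antepenult (syllable 6, re).
Primary stress: syllable 6 → fe.ko.blip.gu.ni.ˈre.po.ri.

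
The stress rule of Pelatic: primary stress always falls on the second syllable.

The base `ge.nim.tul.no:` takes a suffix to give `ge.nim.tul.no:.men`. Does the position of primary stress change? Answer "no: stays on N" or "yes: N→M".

Base `ge.nim.tul.no:` (4 syllables):
  The word has 4 syllables; the second syllable is syllable 2 (nim).
  → primary stress on syllable 2.
Suffixed `ge.nim.tul.no:.men` (5 syllables):
  The word has 5 syllables; the second syllable is syllable 2 (nim).
  → primary stress on syllable 2.

no: stays on 2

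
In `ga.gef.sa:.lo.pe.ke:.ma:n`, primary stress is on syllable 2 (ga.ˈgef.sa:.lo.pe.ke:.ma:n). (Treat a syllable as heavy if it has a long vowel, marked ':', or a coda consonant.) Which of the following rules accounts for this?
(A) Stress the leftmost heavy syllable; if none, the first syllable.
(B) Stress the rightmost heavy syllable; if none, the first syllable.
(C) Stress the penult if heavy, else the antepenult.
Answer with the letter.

Rule A → syllable 2 ✓.
Rule B → syllable 7 (observed: 2).
Rule C → syllable 6 (observed: 2).

A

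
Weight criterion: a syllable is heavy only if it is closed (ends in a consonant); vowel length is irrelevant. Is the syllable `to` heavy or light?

`to`: short vowel, open (no coda). Open (no coda) → light.

light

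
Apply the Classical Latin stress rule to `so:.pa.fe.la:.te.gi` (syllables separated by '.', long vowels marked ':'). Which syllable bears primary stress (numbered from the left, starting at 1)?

Classical Latin: stress the penult if heavy (long vowel or closed), else the antepenult.
Weights: 4 la: H, 5 te L, 6 gi L.
The penult (syllable 5, te) is light, so stress falls on the antepenult (syllable 4, la:).
Stress on syllable 4: so:.pa.fe.ˈla:.te.gi.

4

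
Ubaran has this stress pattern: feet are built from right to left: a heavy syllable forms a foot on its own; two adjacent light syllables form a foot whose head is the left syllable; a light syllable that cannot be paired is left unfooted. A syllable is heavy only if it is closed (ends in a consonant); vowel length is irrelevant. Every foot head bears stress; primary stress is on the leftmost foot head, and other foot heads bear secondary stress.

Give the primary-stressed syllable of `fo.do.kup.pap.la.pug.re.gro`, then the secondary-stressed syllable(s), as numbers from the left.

primary 1, secondary 3, 4, 6, 7

Weights: 1 fo L, 2 do L, 3 kup H, 4 pap H, 5 la L, 6 pug H, 7 re L, 8 gro L.
Parse right to left (heavy = foot alone; LL = one foot; stranded L unfooted): (ˈfo.do) (ˈkup) (ˈpap) la (ˈpug) (ˈre.gro).
Foot heads: 1, 3, 4, 6, 7.
Primary stress on the leftmost head = syllable 1.
Secondary stress on 3, 4, 6, 7: ˈfo.do.ˌkup.ˌpap.la.ˌpug.ˌre.gro.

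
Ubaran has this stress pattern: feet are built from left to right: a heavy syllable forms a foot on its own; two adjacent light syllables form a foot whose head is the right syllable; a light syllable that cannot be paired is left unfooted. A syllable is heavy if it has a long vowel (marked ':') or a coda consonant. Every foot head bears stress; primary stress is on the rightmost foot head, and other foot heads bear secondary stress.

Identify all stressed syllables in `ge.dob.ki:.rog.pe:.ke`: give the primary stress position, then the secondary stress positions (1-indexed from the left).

primary 5, secondary 2, 3, 4

Weights: 1 ge L, 2 dob H, 3 ki: H, 4 rog H, 5 pe: H, 6 ke L.
Parse left to right (heavy = foot alone; LL = one foot; stranded L unfooted): ge (ˈdob) (ˈki:) (ˈrog) (ˈpe:) ke.
Foot heads: 2, 3, 4, 5.
Primary stress on the rightmost head = syllable 5.
Secondary stress on 2, 3, 4: ge.ˌdob.ˌki:.ˌrog.ˈpe:.ke.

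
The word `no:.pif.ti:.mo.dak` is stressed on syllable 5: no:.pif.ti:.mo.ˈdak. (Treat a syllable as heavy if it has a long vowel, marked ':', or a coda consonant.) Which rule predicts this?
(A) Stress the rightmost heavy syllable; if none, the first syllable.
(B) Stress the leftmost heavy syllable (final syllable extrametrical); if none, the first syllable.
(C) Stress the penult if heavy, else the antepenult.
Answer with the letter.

A

Rule A → syllable 5 ✓.
Rule B → syllable 1 (observed: 5).
Rule C → syllable 3 (observed: 5).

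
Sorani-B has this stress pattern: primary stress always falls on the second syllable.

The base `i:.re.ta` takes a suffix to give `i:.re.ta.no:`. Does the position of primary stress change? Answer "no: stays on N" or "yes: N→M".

Base `i:.re.ta` (3 syllables):
  The word has 3 syllables; the second syllable is syllable 2 (re).
  → primary stress on syllable 2.
Suffixed `i:.re.ta.no:` (4 syllables):
  The word has 4 syllables; the second syllable is syllable 2 (re).
  → primary stress on syllable 2.

no: stays on 2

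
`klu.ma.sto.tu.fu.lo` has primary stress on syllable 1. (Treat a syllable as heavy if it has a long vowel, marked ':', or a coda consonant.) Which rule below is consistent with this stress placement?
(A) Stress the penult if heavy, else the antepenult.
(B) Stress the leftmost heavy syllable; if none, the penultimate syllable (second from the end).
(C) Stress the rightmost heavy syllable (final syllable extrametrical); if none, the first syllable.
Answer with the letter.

C

Rule A → syllable 4 (observed: 1).
Rule B → syllable 5 (observed: 1).
Rule C → syllable 1 ✓.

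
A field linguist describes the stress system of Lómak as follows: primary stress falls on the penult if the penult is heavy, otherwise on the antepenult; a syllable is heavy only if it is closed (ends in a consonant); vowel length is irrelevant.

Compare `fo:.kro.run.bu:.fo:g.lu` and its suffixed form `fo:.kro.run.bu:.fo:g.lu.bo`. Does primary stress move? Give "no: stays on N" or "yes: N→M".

no: stays on 5

Base `fo:.kro.run.bu:.fo:g.lu` (6 syllables):
  Weights: 4 bu: L, 5 fo:g H, 6 lu L.
  The penult (syllable 5, fo:g) is heavy, so it takes stress.
  → primary stress on syllable 5.
Suffixed `fo:.kro.run.bu:.fo:g.lu.bo` (7 syllables):
  Weights: 5 fo:g H, 6 lu L, 7 bo L.
  The penult (syllable 6, lu) is light, so stress falls on the antepenult (syllable 5, fo:g).
  → primary stress on syllable 5.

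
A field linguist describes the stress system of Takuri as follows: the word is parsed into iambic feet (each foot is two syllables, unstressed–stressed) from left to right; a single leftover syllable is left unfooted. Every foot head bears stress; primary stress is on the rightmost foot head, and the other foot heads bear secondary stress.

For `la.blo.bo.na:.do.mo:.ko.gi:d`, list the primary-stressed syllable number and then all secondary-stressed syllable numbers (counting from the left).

Parse left to right into iambic (σˈσ) feet: (la.ˈblo) (bo.ˈna:) (do.ˈmo:) (ko.ˈgi:d).
Foot heads (stressed positions): 2, 4, 6, 8.
End Rule Rightmost: primary stress on the rightmost head = syllable 8.
Secondary stress on 2, 4, 6: la.ˌblo.bo.ˌna:.do.ˌmo:.ko.ˈgi:d.

primary 8, secondary 2, 4, 6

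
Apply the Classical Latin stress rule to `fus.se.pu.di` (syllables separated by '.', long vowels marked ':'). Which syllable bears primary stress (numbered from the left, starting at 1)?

Classical Latin: stress the penult if heavy (long vowel or closed), else the antepenult.
Weights: 2 se L, 3 pu L, 4 di L.
The penult (syllable 3, pu) is light, so stress falls on the antepenult (syllable 2, se).
Stress on syllable 2: fus.ˈse.pu.di.

2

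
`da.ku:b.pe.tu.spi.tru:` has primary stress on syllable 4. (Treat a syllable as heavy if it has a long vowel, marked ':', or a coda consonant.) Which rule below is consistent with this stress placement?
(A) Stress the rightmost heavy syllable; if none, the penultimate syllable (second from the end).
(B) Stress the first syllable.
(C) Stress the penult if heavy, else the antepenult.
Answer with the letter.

C

Rule A → syllable 6 (observed: 4).
Rule B → syllable 1 (observed: 4).
Rule C → syllable 4 ✓.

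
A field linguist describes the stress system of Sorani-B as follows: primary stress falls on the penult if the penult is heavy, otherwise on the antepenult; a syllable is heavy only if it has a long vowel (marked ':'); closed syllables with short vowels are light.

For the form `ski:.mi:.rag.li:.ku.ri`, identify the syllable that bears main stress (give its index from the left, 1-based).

Weights: 4 li: H, 5 ku L, 6 ri L.
The penult (syllable 5, ku) is light, so stress falls on the antepenult (syllable 4, li:).
Primary stress: syllable 4 → ski:.mi:.rag.ˈli:.ku.ri.

4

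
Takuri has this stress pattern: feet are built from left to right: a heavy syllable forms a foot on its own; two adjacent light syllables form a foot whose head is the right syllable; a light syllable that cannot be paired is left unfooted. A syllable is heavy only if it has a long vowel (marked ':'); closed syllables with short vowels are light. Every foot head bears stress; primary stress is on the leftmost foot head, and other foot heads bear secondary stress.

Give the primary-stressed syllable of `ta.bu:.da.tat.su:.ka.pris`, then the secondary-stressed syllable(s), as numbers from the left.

Weights: 1 ta L, 2 bu: H, 3 da L, 4 tat L, 5 su: H, 6 ka L, 7 pris L.
Parse left to right (heavy = foot alone; LL = one foot; stranded L unfooted): ta (ˈbu:) (da.ˈtat) (ˈsu:) (ka.ˈpris).
Foot heads: 2, 4, 5, 7.
Primary stress on the leftmost head = syllable 2.
Secondary stress on 4, 5, 7: ta.ˈbu:.da.ˌtat.ˌsu:.ka.ˌpris.

primary 2, secondary 4, 5, 7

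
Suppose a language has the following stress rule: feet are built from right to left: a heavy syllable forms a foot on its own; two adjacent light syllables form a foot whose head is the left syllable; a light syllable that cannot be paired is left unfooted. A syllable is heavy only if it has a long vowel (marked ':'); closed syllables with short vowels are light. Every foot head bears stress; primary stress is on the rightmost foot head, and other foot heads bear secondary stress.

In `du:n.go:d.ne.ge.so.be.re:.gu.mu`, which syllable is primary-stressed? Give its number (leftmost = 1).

8

Weights: 1 du:n H, 2 go:d H, 3 ne L, 4 ge L, 5 so L, 6 be L, 7 re: H, 8 gu L, 9 mu L.
Parse right to left (heavy = foot alone; LL = one foot; stranded L unfooted): (ˈdu:n) (ˈgo:d) (ˈne.ge) (ˈso.be) (ˈre:) (ˈgu.mu).
Foot heads: 1, 2, 3, 5, 7, 8.
Primary stress on the rightmost head = syllable 8.
Primary stress: syllable 8 → du:n.go:d.ne.ge.so.be.re:.ˈgu.mu.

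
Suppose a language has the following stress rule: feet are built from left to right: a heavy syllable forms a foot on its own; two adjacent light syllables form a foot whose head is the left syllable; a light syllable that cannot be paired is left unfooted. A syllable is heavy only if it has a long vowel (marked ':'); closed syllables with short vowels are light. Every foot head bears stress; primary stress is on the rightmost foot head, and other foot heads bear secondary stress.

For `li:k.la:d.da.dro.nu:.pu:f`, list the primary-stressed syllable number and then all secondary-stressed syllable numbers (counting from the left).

primary 6, secondary 1, 2, 3, 5

Weights: 1 li:k H, 2 la:d H, 3 da L, 4 dro L, 5 nu: H, 6 pu:f H.
Parse left to right (heavy = foot alone; LL = one foot; stranded L unfooted): (ˈli:k) (ˈla:d) (ˈda.dro) (ˈnu:) (ˈpu:f).
Foot heads: 1, 2, 3, 5, 6.
Primary stress on the rightmost head = syllable 6.
Secondary stress on 1, 2, 3, 5: ˌli:k.ˌla:d.ˌda.dro.ˌnu:.ˈpu:f.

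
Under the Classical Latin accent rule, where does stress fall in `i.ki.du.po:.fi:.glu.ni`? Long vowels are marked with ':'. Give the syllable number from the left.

Classical Latin: stress the penult if heavy (long vowel or closed), else the antepenult.
Weights: 5 fi: H, 6 glu L, 7 ni L.
The penult (syllable 6, glu) is light, so stress falls on the antepenult (syllable 5, fi:).
Stress on syllable 5: i.ki.du.po:.ˈfi:.glu.ni.

5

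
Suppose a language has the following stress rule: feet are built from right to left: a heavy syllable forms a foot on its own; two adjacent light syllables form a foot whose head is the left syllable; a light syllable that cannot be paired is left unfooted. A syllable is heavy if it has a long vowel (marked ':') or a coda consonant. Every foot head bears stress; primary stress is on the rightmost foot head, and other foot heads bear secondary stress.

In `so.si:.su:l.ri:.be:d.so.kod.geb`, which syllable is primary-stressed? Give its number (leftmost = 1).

8

Weights: 1 so L, 2 si: H, 3 su:l H, 4 ri: H, 5 be:d H, 6 so L, 7 kod H, 8 geb H.
Parse right to left (heavy = foot alone; LL = one foot; stranded L unfooted): so (ˈsi:) (ˈsu:l) (ˈri:) (ˈbe:d) so (ˈkod) (ˈgeb).
Foot heads: 2, 3, 4, 5, 7, 8.
Primary stress on the rightmost head = syllable 8.
Primary stress: syllable 8 → so.si:.su:l.ri:.be:d.so.kod.ˈgeb.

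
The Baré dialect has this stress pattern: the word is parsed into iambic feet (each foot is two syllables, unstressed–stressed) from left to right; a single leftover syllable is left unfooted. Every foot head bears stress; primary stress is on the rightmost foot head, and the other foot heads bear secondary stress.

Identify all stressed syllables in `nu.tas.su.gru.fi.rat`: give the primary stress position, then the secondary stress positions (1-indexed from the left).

primary 6, secondary 2, 4

Parse left to right into iambic (σˈσ) feet: (nu.ˈtas) (su.ˈgru) (fi.ˈrat).
Foot heads (stressed positions): 2, 4, 6.
End Rule Rightmost: primary stress on the rightmost head = syllable 6.
Secondary stress on 2, 4: nu.ˌtas.su.ˌgru.fi.ˈrat.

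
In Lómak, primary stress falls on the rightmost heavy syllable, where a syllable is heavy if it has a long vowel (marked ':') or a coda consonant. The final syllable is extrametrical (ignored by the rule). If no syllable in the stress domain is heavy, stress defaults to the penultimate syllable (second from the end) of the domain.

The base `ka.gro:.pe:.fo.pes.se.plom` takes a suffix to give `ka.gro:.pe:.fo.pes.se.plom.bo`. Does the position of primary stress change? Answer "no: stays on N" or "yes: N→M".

yes: 5→7

Base `ka.gro:.pe:.fo.pes.se.plom` (7 syllables):
  The final syllable (7, plom) is extrametrical; the stress domain is syllables 1–6.
  Weights: 1 ka L, 2 gro: H, 3 pe: H, 4 fo L, 5 pes H, 6 se L.
  Heavy syllables in the domain: 2, 3, 5. The rightmost is syllable 5 (pes).
  → primary stress on syllable 5.
Suffixed `ka.gro:.pe:.fo.pes.se.plom.bo` (8 syllables):
  The final syllable (8, bo) is extrametrical; the stress domain is syllables 1–7.
  Weights: 1 ka L, 2 gro: H, 3 pe: H, 4 fo L, 5 pes H, 6 se L, 7 plom H.
  Heavy syllables in the domain: 2, 3, 5, 7. The rightmost is syllable 7 (plom).
  → primary stress on syllable 7.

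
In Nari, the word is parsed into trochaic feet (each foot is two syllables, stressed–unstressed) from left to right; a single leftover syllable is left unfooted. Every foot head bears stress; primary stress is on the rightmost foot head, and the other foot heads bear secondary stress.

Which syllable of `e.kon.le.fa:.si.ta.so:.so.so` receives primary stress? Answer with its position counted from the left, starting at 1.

Parse left to right into trochaic (ˈσσ) feet: (ˈe.kon) (ˈle.fa:) (ˈsi.ta) (ˈso:.so) so. Syllable 9 is left unfooted.
Foot heads (stressed positions): 1, 3, 5, 7.
End Rule Rightmost: primary stress on the rightmost head = syllable 7.
Primary stress: syllable 7 → e.kon.le.fa:.si.ta.ˈso:.so.so.

7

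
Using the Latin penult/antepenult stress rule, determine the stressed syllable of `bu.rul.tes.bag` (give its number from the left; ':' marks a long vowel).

3

Classical Latin: stress the penult if heavy (long vowel or closed), else the antepenult.
Weights: 2 rul H, 3 tes H, 4 bag H.
The penult (syllable 3, tes) is heavy, so it takes stress.
Stress on syllable 3: bu.rul.ˈtes.bag.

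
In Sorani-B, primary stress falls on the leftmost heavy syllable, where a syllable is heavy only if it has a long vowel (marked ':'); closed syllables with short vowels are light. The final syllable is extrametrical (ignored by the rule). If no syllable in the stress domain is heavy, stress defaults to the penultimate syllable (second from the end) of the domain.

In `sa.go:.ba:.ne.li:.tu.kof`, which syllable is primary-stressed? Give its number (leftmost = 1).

The final syllable (7, kof) is extrametrical; the stress domain is syllables 1–6.
Weights: 1 sa L, 2 go: H, 3 ba: H, 4 ne L, 5 li: H, 6 tu L.
Heavy syllables in the domain: 2, 3, 5. The leftmost is syllable 2 (go:).
Primary stress: syllable 2 → sa.ˈgo:.ba:.ne.li:.tu.kof.

2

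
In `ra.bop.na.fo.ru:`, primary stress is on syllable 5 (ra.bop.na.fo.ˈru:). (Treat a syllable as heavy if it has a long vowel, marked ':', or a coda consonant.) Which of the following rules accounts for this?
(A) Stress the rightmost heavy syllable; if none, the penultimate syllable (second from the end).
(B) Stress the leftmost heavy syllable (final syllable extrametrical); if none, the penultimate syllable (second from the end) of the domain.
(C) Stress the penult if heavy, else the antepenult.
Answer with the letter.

Rule A → syllable 5 ✓.
Rule B → syllable 2 (observed: 5).
Rule C → syllable 3 (observed: 5).

A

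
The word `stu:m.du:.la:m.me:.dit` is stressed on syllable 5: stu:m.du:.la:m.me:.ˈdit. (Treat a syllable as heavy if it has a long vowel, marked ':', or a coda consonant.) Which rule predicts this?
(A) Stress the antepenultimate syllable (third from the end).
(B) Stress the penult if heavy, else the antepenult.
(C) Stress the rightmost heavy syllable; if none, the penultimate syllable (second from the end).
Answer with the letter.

Rule A → syllable 3 (observed: 5).
Rule B → syllable 4 (observed: 5).
Rule C → syllable 5 ✓.

C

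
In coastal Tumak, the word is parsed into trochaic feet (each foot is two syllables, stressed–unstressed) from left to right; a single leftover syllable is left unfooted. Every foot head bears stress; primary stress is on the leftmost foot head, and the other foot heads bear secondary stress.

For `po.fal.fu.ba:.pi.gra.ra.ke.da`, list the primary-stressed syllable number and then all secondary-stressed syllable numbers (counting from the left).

primary 1, secondary 3, 5, 7

Parse left to right into trochaic (ˈσσ) feet: (ˈpo.fal) (ˈfu.ba:) (ˈpi.gra) (ˈra.ke) da. Syllable 9 is left unfooted.
Foot heads (stressed positions): 1, 3, 5, 7.
End Rule Leftmost: primary stress on the leftmost head = syllable 1.
Secondary stress on 3, 5, 7: ˈpo.fal.ˌfu.ba:.ˌpi.gra.ˌra.ke.da.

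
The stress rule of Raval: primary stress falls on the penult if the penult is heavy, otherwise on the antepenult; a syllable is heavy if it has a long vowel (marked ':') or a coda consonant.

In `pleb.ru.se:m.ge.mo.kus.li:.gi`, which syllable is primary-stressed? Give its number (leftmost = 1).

7

Weights: 6 kus H, 7 li: H, 8 gi L.
The penult (syllable 7, li:) is heavy, so it takes stress.
Primary stress: syllable 7 → pleb.ru.se:m.ge.mo.kus.ˈli:.gi.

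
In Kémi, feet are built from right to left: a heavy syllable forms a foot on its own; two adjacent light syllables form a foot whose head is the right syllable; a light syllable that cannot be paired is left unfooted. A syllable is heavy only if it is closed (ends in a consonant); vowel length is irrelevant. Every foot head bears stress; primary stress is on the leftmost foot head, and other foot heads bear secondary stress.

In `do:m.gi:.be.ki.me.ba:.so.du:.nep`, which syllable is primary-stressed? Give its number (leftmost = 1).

1

Weights: 1 do:m H, 2 gi: L, 3 be L, 4 ki L, 5 me L, 6 ba: L, 7 so L, 8 du: L, 9 nep H.
Parse right to left (heavy = foot alone; LL = one foot; stranded L unfooted): (ˈdo:m) gi: (be.ˈki) (me.ˈba:) (so.ˈdu:) (ˈnep).
Foot heads: 1, 4, 6, 8, 9.
Primary stress on the leftmost head = syllable 1.
Primary stress: syllable 1 → ˈdo:m.gi:.be.ki.me.ba:.so.du:.nep.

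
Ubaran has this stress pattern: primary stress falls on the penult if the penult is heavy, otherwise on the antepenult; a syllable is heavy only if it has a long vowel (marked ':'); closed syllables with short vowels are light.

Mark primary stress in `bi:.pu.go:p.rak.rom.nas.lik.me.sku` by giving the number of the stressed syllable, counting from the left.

7

Weights: 7 lik L, 8 me L, 9 sku L.
The penult (syllable 8, me) is light, so stress falls on the antepenult (syllable 7, lik).
Primary stress: syllable 7 → bi:.pu.go:p.rak.rom.nas.ˈlik.me.sku.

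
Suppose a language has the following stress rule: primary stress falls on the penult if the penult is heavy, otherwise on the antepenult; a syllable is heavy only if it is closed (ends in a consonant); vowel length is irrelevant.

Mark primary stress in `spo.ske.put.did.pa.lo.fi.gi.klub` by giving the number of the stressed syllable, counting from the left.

7

Weights: 7 fi L, 8 gi L, 9 klub H.
The penult (syllable 8, gi) is light, so stress falls on the antepenult (syllable 7, fi).
Primary stress: syllable 7 → spo.ske.put.did.pa.lo.ˈfi.gi.klub.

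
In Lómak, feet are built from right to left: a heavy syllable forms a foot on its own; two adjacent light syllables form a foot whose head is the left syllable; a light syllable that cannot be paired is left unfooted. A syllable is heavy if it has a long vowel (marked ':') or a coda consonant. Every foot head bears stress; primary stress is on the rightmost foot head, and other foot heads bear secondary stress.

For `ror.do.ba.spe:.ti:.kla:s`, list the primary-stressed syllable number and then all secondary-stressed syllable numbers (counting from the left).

Weights: 1 ror H, 2 do L, 3 ba L, 4 spe: H, 5 ti: H, 6 kla:s H.
Parse right to left (heavy = foot alone; LL = one foot; stranded L unfooted): (ˈror) (ˈdo.ba) (ˈspe:) (ˈti:) (ˈkla:s).
Foot heads: 1, 2, 4, 5, 6.
Primary stress on the rightmost head = syllable 6.
Secondary stress on 1, 2, 4, 5: ˌror.ˌdo.ba.ˌspe:.ˌti:.ˈkla:s.

primary 6, secondary 1, 2, 4, 5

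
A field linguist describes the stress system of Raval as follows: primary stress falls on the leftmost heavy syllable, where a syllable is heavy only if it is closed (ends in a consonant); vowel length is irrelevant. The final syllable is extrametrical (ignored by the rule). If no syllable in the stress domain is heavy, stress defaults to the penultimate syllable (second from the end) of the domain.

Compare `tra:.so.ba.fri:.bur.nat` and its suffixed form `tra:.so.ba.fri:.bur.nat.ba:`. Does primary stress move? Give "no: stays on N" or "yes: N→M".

no: stays on 5

Base `tra:.so.ba.fri:.bur.nat` (6 syllables):
  The final syllable (6, nat) is extrametrical; the stress domain is syllables 1–5.
  Weights: 1 tra: L, 2 so L, 3 ba L, 4 fri: L, 5 bur H.
  Heavy syllables in the domain: 5. The leftmost is syllable 5 (bur).
  → primary stress on syllable 5.
Suffixed `tra:.so.ba.fri:.bur.nat.ba:` (7 syllables):
  The final syllable (7, ba:) is extrametrical; the stress domain is syllables 1–6.
  Weights: 1 tra: L, 2 so L, 3 ba L, 4 fri: L, 5 bur H, 6 nat H.
  Heavy syllables in the domain: 5, 6. The leftmost is syllable 5 (bur).
  → primary stress on syllable 5.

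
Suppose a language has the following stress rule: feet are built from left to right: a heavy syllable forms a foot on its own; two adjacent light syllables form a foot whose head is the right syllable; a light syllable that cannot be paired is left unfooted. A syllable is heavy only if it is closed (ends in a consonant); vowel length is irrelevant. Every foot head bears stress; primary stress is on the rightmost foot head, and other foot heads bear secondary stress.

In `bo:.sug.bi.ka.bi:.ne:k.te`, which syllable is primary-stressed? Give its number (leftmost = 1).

Weights: 1 bo: L, 2 sug H, 3 bi L, 4 ka L, 5 bi: L, 6 ne:k H, 7 te L.
Parse left to right (heavy = foot alone; LL = one foot; stranded L unfooted): bo: (ˈsug) (bi.ˈka) bi: (ˈne:k) te.
Foot heads: 2, 4, 6.
Primary stress on the rightmost head = syllable 6.
Primary stress: syllable 6 → bo:.sug.bi.ka.bi:.ˈne:k.te.

6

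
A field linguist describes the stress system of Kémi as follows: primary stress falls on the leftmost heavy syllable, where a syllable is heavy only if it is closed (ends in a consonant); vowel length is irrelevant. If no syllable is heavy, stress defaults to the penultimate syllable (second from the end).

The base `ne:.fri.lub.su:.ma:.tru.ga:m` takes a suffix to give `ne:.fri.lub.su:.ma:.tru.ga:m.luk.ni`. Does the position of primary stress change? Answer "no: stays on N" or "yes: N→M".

Base `ne:.fri.lub.su:.ma:.tru.ga:m` (7 syllables):
  Weights: 1 ne: L, 2 fri L, 3 lub H, 4 su: L, 5 ma: L, 6 tru L, 7 ga:m H.
  Heavy syllables in the domain: 3, 7. The leftmost is syllable 3 (lub).
  → primary stress on syllable 3.
Suffixed `ne:.fri.lub.su:.ma:.tru.ga:m.luk.ni` (9 syllables):
  Weights: 1 ne: L, 2 fri L, 3 lub H, 4 su: L, 5 ma: L, 6 tru L, 7 ga:m H, 8 luk H, 9 ni L.
  Heavy syllables in the domain: 3, 7, 8. The leftmost is syllable 3 (lub).
  → primary stress on syllable 3.

no: stays on 3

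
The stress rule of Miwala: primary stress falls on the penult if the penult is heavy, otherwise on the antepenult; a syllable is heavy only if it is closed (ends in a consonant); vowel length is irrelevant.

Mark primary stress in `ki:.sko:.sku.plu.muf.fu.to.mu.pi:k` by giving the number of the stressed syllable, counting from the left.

Weights: 7 to L, 8 mu L, 9 pi:k H.
The penult (syllable 8, mu) is light, so stress falls on the antepenult (syllable 7, to).
Primary stress: syllable 7 → ki:.sko:.sku.plu.muf.fu.ˈto.mu.pi:k.

7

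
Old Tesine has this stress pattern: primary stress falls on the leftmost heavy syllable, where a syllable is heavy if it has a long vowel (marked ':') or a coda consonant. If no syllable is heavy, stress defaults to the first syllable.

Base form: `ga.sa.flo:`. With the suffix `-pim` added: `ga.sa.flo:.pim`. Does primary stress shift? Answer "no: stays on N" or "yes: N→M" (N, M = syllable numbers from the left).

Base `ga.sa.flo:` (3 syllables):
  Weights: 1 ga L, 2 sa L, 3 flo: H.
  Heavy syllables in the domain: 3. The leftmost is syllable 3 (flo:).
  → primary stress on syllable 3.
Suffixed `ga.sa.flo:.pim` (4 syllables):
  Weights: 1 ga L, 2 sa L, 3 flo: H, 4 pim H.
  Heavy syllables in the domain: 3, 4. The leftmost is syllable 3 (flo:).
  → primary stress on syllable 3.

no: stays on 3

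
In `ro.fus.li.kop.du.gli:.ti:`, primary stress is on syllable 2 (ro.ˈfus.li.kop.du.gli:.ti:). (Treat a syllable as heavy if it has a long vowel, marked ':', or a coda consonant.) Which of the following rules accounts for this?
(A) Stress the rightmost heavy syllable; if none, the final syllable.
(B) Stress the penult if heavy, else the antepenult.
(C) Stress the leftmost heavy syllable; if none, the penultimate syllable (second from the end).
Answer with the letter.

Rule A → syllable 7 (observed: 2).
Rule B → syllable 6 (observed: 2).
Rule C → syllable 2 ✓.

C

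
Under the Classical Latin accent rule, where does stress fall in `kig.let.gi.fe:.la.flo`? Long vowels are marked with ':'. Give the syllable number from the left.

Classical Latin: stress the penult if heavy (long vowel or closed), else the antepenult.
Weights: 4 fe: H, 5 la L, 6 flo L.
The penult (syllable 5, la) is light, so stress falls on the antepenult (syllable 4, fe:).
Stress on syllable 4: kig.let.gi.ˈfe:.la.flo.

4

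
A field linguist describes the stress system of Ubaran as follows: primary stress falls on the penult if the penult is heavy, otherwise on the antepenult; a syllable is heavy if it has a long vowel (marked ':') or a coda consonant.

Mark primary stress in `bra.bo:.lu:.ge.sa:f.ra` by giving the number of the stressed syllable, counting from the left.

5

Weights: 4 ge L, 5 sa:f H, 6 ra L.
The penult (syllable 5, sa:f) is heavy, so it takes stress.
Primary stress: syllable 5 → bra.bo:.lu:.ge.ˈsa:f.ra.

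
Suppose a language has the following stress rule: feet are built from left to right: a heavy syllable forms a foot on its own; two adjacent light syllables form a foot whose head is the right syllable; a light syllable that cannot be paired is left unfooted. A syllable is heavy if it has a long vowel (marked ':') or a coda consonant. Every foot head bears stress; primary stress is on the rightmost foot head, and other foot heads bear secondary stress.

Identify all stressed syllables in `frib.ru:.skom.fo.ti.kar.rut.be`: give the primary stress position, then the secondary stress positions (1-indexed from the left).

Weights: 1 frib H, 2 ru: H, 3 skom H, 4 fo L, 5 ti L, 6 kar H, 7 rut H, 8 be L.
Parse left to right (heavy = foot alone; LL = one foot; stranded L unfooted): (ˈfrib) (ˈru:) (ˈskom) (fo.ˈti) (ˈkar) (ˈrut) be.
Foot heads: 1, 2, 3, 5, 6, 7.
Primary stress on the rightmost head = syllable 7.
Secondary stress on 1, 2, 3, 5, 6: ˌfrib.ˌru:.ˌskom.fo.ˌti.ˌkar.ˈrut.be.

primary 7, secondary 1, 2, 3, 5, 6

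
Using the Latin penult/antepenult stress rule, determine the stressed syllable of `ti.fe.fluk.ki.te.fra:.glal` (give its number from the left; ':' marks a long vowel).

Classical Latin: stress the penult if heavy (long vowel or closed), else the antepenult.
Weights: 5 te L, 6 fra: H, 7 glal H.
The penult (syllable 6, fra:) is heavy, so it takes stress.
Stress on syllable 6: ti.fe.fluk.ki.te.ˈfra:.glal.

6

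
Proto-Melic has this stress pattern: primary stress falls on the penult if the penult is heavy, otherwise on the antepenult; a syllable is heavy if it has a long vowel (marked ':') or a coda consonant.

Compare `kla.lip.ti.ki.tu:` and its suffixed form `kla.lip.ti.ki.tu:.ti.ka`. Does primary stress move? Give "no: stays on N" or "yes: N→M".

Base `kla.lip.ti.ki.tu:` (5 syllables):
  Weights: 3 ti L, 4 ki L, 5 tu: H.
  The penult (syllable 4, ki) is light, so stress falls on the antepenult (syllable 3, ti).
  → primary stress on syllable 3.
Suffixed `kla.lip.ti.ki.tu:.ti.ka` (7 syllables):
  Weights: 5 tu: H, 6 ti L, 7 ka L.
  The penult (syllable 6, ti) is light, so stress falls on the antepenult (syllable 5, tu:).
  → primary stress on syllable 5.

yes: 3→5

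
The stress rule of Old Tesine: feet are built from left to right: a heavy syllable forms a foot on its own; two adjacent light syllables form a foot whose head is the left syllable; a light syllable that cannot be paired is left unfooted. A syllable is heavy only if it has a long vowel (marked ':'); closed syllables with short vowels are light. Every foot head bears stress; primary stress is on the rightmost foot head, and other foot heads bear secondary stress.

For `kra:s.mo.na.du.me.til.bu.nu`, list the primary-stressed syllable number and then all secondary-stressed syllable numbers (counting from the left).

primary 6, secondary 1, 2, 4

Weights: 1 kra:s H, 2 mo L, 3 na L, 4 du L, 5 me L, 6 til L, 7 bu L, 8 nu L.
Parse left to right (heavy = foot alone; LL = one foot; stranded L unfooted): (ˈkra:s) (ˈmo.na) (ˈdu.me) (ˈtil.bu) nu.
Foot heads: 1, 2, 4, 6.
Primary stress on the rightmost head = syllable 6.
Secondary stress on 1, 2, 4: ˌkra:s.ˌmo.na.ˌdu.me.ˈtil.bu.nu.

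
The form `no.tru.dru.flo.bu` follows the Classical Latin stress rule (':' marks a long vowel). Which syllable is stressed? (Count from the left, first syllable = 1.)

3

Classical Latin: stress the penult if heavy (long vowel or closed), else the antepenult.
Weights: 3 dru L, 4 flo L, 5 bu L.
The penult (syllable 4, flo) is light, so stress falls on the antepenult (syllable 3, dru).
Stress on syllable 3: no.tru.ˈdru.flo.bu.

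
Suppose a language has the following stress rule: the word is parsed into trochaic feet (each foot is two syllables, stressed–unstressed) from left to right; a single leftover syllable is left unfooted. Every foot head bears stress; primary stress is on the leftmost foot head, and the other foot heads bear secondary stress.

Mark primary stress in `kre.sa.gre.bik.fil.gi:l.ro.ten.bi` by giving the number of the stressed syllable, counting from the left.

1

Parse left to right into trochaic (ˈσσ) feet: (ˈkre.sa) (ˈgre.bik) (ˈfil.gi:l) (ˈro.ten) bi. Syllable 9 is left unfooted.
Foot heads (stressed positions): 1, 3, 5, 7.
End Rule Leftmost: primary stress on the leftmost head = syllable 1.
Primary stress: syllable 1 → ˈkre.sa.gre.bik.fil.gi:l.ro.ten.bi.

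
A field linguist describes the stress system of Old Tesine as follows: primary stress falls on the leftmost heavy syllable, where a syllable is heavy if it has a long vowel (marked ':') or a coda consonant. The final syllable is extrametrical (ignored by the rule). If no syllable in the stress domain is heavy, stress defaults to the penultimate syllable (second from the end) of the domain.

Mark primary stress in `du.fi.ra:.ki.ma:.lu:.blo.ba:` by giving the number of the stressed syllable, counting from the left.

3

The final syllable (8, ba:) is extrametrical; the stress domain is syllables 1–7.
Weights: 1 du L, 2 fi L, 3 ra: H, 4 ki L, 5 ma: H, 6 lu: H, 7 blo L.
Heavy syllables in the domain: 3, 5, 6. The leftmost is syllable 3 (ra:).
Primary stress: syllable 3 → du.fi.ˈra:.ki.ma:.lu:.blo.ba:.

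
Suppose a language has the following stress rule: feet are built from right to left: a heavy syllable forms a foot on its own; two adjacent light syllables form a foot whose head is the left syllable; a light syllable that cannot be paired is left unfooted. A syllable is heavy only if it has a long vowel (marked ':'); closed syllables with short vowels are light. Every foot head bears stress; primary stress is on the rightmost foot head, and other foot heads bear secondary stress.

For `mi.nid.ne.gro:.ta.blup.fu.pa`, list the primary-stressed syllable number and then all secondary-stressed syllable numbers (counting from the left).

Weights: 1 mi L, 2 nid L, 3 ne L, 4 gro: H, 5 ta L, 6 blup L, 7 fu L, 8 pa L.
Parse right to left (heavy = foot alone; LL = one foot; stranded L unfooted): mi (ˈnid.ne) (ˈgro:) (ˈta.blup) (ˈfu.pa).
Foot heads: 2, 4, 5, 7.
Primary stress on the rightmost head = syllable 7.
Secondary stress on 2, 4, 5: mi.ˌnid.ne.ˌgro:.ˌta.blup.ˈfu.pa.

primary 7, secondary 2, 4, 5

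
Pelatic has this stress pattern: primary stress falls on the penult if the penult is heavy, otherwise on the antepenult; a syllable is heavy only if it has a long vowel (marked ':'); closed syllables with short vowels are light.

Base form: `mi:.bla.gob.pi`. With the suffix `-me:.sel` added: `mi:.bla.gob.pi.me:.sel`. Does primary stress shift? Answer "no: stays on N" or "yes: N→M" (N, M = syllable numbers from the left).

Base `mi:.bla.gob.pi` (4 syllables):
  Weights: 2 bla L, 3 gob L, 4 pi L.
  The penult (syllable 3, gob) is light, so stress falls on the antepenult (syllable 2, bla).
  → primary stress on syllable 2.
Suffixed `mi:.bla.gob.pi.me:.sel` (6 syllables):
  Weights: 4 pi L, 5 me: H, 6 sel L.
  The penult (syllable 5, me:) is heavy, so it takes stress.
  → primary stress on syllable 5.

yes: 2→5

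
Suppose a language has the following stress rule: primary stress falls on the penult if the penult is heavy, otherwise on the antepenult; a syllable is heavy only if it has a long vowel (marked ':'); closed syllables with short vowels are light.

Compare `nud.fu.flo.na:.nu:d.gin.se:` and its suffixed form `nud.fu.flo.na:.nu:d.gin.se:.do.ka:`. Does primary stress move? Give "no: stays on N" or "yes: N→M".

yes: 5→7

Base `nud.fu.flo.na:.nu:d.gin.se:` (7 syllables):
  Weights: 5 nu:d H, 6 gin L, 7 se: H.
  The penult (syllable 6, gin) is light, so stress falls on the antepenult (syllable 5, nu:d).
  → primary stress on syllable 5.
Suffixed `nud.fu.flo.na:.nu:d.gin.se:.do.ka:` (9 syllables):
  Weights: 7 se: H, 8 do L, 9 ka: H.
  The penult (syllable 8, do) is light, so stress falls on the antepenult (syllable 7, se:).
  → primary stress on syllable 7.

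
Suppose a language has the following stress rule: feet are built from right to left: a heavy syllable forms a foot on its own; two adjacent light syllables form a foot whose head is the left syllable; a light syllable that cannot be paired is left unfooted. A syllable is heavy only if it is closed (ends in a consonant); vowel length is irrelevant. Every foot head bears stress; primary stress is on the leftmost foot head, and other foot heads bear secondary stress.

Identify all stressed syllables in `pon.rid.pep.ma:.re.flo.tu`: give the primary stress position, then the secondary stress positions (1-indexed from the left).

primary 1, secondary 2, 3, 4, 6

Weights: 1 pon H, 2 rid H, 3 pep H, 4 ma: L, 5 re L, 6 flo L, 7 tu L.
Parse right to left (heavy = foot alone; LL = one foot; stranded L unfooted): (ˈpon) (ˈrid) (ˈpep) (ˈma:.re) (ˈflo.tu).
Foot heads: 1, 2, 3, 4, 6.
Primary stress on the leftmost head = syllable 1.
Secondary stress on 2, 3, 4, 6: ˈpon.ˌrid.ˌpep.ˌma:.re.ˌflo.tu.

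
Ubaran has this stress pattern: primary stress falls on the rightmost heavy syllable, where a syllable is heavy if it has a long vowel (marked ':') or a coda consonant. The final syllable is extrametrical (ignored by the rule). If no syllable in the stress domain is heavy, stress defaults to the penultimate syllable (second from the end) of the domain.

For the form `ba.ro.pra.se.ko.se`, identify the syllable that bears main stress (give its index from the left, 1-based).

The final syllable (6, se) is extrametrical; the stress domain is syllables 1–5.
Weights: 1 ba L, 2 ro L, 3 pra L, 4 se L, 5 ko L.
No heavy syllable in the domain; default to the penultimate syllable (second from the end) of the domain = syllable 4.
Primary stress: syllable 4 → ba.ro.pra.ˈse.ko.se.

4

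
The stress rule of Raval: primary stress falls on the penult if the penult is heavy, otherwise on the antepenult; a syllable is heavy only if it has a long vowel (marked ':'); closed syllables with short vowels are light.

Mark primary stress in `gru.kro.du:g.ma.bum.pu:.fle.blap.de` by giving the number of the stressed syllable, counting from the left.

7

Weights: 7 fle L, 8 blap L, 9 de L.
The penult (syllable 8, blap) is light, so stress falls on the antepenult (syllable 7, fle).
Primary stress: syllable 7 → gru.kro.du:g.ma.bum.pu:.ˈfle.blap.de.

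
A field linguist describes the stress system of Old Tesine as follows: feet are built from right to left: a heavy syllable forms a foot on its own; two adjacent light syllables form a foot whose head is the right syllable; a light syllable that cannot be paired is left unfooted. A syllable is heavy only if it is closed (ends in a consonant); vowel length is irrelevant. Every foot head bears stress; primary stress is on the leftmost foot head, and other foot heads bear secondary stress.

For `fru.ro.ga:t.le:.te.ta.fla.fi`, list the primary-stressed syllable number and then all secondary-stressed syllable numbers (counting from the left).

primary 2, secondary 3, 6, 8

Weights: 1 fru L, 2 ro L, 3 ga:t H, 4 le: L, 5 te L, 6 ta L, 7 fla L, 8 fi L.
Parse right to left (heavy = foot alone; LL = one foot; stranded L unfooted): (fru.ˈro) (ˈga:t) le: (te.ˈta) (fla.ˈfi).
Foot heads: 2, 3, 6, 8.
Primary stress on the leftmost head = syllable 2.
Secondary stress on 3, 6, 8: fru.ˈro.ˌga:t.le:.te.ˌta.fla.ˌfi.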